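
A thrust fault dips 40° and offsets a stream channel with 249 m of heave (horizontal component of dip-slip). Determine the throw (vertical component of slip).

209 m

throw = heave × tan(dip) = 249 × tan(40°) = 209 m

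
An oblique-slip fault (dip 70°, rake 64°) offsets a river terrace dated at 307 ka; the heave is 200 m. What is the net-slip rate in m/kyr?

dip-slip = heave / cos(dip) = 200 / cos(70°) = 584.8 m
net slip = dip-slip / sin(rake) = 584.8 / sin(64°) = 650.6 m
rate = 650.6 m / 307 ka = 0.00212 m/yr = 2.12 m/kyr

2.12 m/kyr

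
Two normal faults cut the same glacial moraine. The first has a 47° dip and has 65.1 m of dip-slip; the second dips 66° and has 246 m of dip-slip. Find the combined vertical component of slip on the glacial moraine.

throw_A = 65.1 × sin(47°) = 47.61 m
throw_B = 246 × sin(66°) = 224.7 m
total = 47.61 + 224.7 = 272 m

272 m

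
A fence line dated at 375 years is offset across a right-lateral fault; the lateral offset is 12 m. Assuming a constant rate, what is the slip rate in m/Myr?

rate = 12 m / 375 years = 0.0320 m/yr = 32000 m/Myr

32000 m/Myr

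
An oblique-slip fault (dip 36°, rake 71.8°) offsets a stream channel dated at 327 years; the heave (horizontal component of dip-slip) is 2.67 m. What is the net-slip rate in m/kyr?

10.6 m/kyr

dip-slip = heave / cos(dip) = 2.67 / cos(36°) = 3.300 m
net slip = dip-slip / sin(rake) = 3.300 / sin(71.8°) = 3.474 m
rate = 3.474 m / 327 years = 0.0106 m/yr = 10.6 m/kyr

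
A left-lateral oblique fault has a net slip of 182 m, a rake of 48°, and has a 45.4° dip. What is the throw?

dip-slip = net slip × sin(rake) = 182 m × sin(48°) = 135.3 m
throw = dip-slip × sin(dip) = 135.3 × sin(45.4°) = 96.3 m

96.3 m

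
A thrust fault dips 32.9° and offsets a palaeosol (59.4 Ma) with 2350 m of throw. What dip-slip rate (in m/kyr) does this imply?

dip-slip = throw / sin(dip) = 2350 m / sin(32.9°) = 4326 m
rate = 4326 m / 59.4 Ma = 0.0000728 m/yr = 0.0728 m/kyr

0.0728 m/kyr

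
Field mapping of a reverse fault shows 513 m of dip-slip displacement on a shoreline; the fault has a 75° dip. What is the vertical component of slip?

throw = dip-slip × sin(dip) = 513 m × sin(75°) = 496 m

496 m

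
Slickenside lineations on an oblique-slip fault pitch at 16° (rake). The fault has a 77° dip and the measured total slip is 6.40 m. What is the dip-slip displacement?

dip-slip = net slip × sin(rake) = 6.40 m × sin(16°) = 1.76 m

1.76 m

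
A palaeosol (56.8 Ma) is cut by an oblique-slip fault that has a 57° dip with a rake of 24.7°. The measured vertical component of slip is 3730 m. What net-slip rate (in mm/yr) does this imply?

0.187 mm/yr

dip-slip = throw / sin(dip) = 3730 / sin(57°) = 4448 m
net slip = dip-slip / sin(rake) = 4448 / sin(24.7°) = 10640 m
rate = 10640 m / 56.8 Ma = 0.000187 m/yr = 0.187 mm/yr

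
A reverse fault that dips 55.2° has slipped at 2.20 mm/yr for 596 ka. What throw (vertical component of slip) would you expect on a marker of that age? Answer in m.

dip-slip = rate × time = 2.20 mm/yr × 596 ka = 1311 m
throw = dip-slip × sin(dip) = 1311 × sin(55.2°) = 1080 m

1080 m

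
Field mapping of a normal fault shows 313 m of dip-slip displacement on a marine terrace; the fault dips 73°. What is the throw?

throw = dip-slip × sin(dip) = 313 m × sin(73°) = 299 m

299 m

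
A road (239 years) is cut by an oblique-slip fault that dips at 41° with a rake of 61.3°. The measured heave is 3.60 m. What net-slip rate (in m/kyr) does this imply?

dip-slip = heave / cos(dip) = 3.60 / cos(41°) = 4.770 m
net slip = dip-slip / sin(rake) = 4.770 / sin(61.3°) = 5.438 m
rate = 5.438 m / 239 years = 0.0228 m/yr = 22.8 m/kyr

22.8 m/kyr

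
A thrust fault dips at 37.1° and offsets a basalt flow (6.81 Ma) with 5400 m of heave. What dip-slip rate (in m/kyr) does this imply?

0.994 m/kyr

dip-slip = heave / cos(dip) = 5400 m / cos(37.1°) = 6770 m
rate = 6770 m / 6.81 Ma = 0.000994 m/yr = 0.994 m/kyr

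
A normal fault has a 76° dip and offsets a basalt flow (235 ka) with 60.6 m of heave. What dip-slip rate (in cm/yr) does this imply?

dip-slip = heave / cos(dip) = 60.6 m / cos(76°) = 250.5 m
rate = 250.5 m / 235 ka = 0.00107 m/yr = 0.107 cm/yr

0.107 cm/yr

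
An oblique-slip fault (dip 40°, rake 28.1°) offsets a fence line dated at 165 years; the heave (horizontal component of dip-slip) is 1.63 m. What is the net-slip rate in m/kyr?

dip-slip = heave / cos(dip) = 1.63 / cos(40°) = 2.128 m
net slip = dip-slip / sin(rake) = 2.128 / sin(28.1°) = 4.518 m
rate = 4.518 m / 165 years = 0.0274 m/yr = 27.4 m/kyr

27.4 m/kyr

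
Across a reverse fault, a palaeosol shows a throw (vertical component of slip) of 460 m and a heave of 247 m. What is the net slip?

522 m

net slip = √(throw² + heave²) = √(460² + 247²) = 522 m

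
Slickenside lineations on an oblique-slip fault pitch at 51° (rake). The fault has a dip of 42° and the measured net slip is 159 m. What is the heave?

dip-slip = net slip × sin(rake) = 159 m × sin(51°) = 123.6 m
heave = dip-slip × cos(dip) = 123.6 × cos(42°) = 91.8 m

91.8 m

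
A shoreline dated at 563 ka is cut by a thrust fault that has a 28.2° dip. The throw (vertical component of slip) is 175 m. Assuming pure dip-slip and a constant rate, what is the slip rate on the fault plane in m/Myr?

dip-slip = throw / sin(dip) = 175 m / sin(28.2°) = 370.3 m
rate = 370.3 m / 563 ka = 0.000658 m/yr = 658 m/Myr

658 m/Myr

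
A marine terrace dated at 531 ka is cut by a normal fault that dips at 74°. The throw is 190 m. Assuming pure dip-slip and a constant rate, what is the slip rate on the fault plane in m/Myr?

dip-slip = throw / sin(dip) = 190 m / sin(74°) = 197.7 m
rate = 197.7 m / 531 ka = 0.000372 m/yr = 372 m/Myr

372 m/Myr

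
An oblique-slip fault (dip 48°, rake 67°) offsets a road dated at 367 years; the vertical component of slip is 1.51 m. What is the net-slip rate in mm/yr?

6.01 mm/yr

dip-slip = throw / sin(dip) = 1.51 / sin(48°) = 2.032 m
net slip = dip-slip / sin(rake) = 2.032 / sin(67°) = 2.207 m
rate = 2.207 m / 367 years = 0.00601 m/yr = 6.01 mm/yr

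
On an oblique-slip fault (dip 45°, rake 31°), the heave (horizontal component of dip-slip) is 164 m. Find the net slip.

dip-slip = heave / cos(dip) = 164 / cos(45°) = 231.9 m
net slip = dip-slip / sin(rake) = 231.9 / sin(31°) = 450 m

450 m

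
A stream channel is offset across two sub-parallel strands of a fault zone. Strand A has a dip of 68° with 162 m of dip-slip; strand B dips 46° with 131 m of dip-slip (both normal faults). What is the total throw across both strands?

244 m

throw_A = 162 × sin(68°) = 150.2 m
throw_B = 131 × sin(46°) = 94.23 m
total = 150.2 + 94.23 = 244 m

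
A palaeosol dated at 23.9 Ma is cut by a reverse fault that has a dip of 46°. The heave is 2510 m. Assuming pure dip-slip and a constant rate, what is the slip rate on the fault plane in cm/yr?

dip-slip = heave / cos(dip) = 2510 m / cos(46°) = 3613 m
rate = 3613 m / 23.9 Ma = 0.000151 m/yr = 0.0151 cm/yr

0.0151 cm/yr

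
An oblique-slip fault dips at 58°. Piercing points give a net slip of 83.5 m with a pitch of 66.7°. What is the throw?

65 m

dip-slip = net slip × sin(rake) = 83.5 m × sin(66.7°) = 76.69 m
throw = dip-slip × sin(dip) = 76.69 × sin(58°) = 65 m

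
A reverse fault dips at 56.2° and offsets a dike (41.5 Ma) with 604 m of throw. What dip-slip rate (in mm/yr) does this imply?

0.0175 mm/yr

dip-slip = throw / sin(dip) = 604 m / sin(56.2°) = 726.8 m
rate = 726.8 m / 41.5 Ma = 0.0000175 m/yr = 0.0175 mm/yr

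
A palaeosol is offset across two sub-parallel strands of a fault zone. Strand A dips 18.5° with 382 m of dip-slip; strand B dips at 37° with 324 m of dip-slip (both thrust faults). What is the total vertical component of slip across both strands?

316 m

throw_A = 382 × sin(18.5°) = 121.2 m
throw_B = 324 × sin(37°) = 195 m
total = 121.2 + 195 = 316 m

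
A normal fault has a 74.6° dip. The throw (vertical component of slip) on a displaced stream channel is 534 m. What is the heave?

147 m

heave = throw / tan(dip) = 534 / tan(74.6°) = 147 m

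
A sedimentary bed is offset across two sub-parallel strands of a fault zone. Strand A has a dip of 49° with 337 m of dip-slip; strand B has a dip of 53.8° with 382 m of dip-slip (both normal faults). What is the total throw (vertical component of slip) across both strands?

throw_A = 337 × sin(49°) = 254.3 m
throw_B = 382 × sin(53.8°) = 308.3 m
total = 254.3 + 308.3 = 563 m

563 m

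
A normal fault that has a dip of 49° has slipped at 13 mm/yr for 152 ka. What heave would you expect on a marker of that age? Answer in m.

dip-slip = rate × time = 13 mm/yr × 152 ka = 1976 m
heave = dip-slip × cos(dip) = 1976 × cos(49°) = 1300 m

1300 m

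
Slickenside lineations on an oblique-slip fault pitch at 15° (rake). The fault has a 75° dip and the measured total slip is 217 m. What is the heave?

14.5 m

dip-slip = net slip × sin(rake) = 217 m × sin(15°) = 56.16 m
heave = dip-slip × cos(dip) = 56.16 × cos(75°) = 14.5 m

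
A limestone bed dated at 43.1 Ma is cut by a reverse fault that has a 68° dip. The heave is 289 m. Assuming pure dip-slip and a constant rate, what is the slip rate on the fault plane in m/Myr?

dip-slip = heave / cos(dip) = 289 m / cos(68°) = 771.5 m
rate = 771.5 m / 43.1 Ma = 0.0000179 m/yr = 17.9 m/Myr

17.9 m/Myr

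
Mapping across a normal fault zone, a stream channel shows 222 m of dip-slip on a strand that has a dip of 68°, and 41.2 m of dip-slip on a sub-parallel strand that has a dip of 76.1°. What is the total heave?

93.1 m

heave_A = 222 × cos(68°) = 83.16 m
heave_B = 41.2 × cos(76.1°) = 9.897 m
total = 83.16 + 9.897 = 93.1 m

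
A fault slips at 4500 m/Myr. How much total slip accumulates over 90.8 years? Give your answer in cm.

slip = rate × time = 4500 m/Myr × 90.8 years = 0.409 m = 40.9 cm

40.9 cm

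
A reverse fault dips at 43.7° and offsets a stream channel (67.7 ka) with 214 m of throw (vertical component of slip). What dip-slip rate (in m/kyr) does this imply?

4.58 m/kyr

dip-slip = throw / sin(dip) = 214 m / sin(43.7°) = 309.7 m
rate = 309.7 m / 67.7 ka = 0.00458 m/yr = 4.58 m/kyr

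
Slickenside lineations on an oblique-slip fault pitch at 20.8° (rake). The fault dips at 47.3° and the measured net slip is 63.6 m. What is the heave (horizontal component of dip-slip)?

dip-slip = net slip × sin(rake) = 63.6 m × sin(20.8°) = 22.58 m
heave = dip-slip × cos(dip) = 22.58 × cos(47.3°) = 15.3 m

15.3 m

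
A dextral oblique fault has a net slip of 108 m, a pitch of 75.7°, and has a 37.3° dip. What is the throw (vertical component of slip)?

dip-slip = net slip × sin(rake) = 108 m × sin(75.7°) = 104.7 m
throw = dip-slip × sin(dip) = 104.7 × sin(37.3°) = 63.4 m

63.4 m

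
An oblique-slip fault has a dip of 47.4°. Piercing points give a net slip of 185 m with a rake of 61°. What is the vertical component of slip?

dip-slip = net slip × sin(rake) = 185 m × sin(61°) = 161.8 m
throw = dip-slip × sin(dip) = 161.8 × sin(47.4°) = 119 m

119 m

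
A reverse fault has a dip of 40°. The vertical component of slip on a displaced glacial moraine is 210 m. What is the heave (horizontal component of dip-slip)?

heave = throw / tan(dip) = 210 / tan(40°) = 250 m

250 m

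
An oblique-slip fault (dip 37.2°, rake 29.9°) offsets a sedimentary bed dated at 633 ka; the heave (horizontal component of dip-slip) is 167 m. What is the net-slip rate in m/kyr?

dip-slip = heave / cos(dip) = 167 / cos(37.2°) = 209.7 m
net slip = dip-slip / sin(rake) = 209.7 / sin(29.9°) = 420.6 m
rate = 420.6 m / 633 ka = 0.000664 m/yr = 0.664 m/kyr

0.664 m/kyr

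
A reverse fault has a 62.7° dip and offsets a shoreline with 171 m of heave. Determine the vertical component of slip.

331 m

throw = heave × tan(dip) = 171 × tan(62.7°) = 331 m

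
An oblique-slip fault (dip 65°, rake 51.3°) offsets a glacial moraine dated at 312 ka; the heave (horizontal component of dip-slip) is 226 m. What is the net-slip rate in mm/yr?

2.20 mm/yr

dip-slip = heave / cos(dip) = 226 / cos(65°) = 534.8 m
net slip = dip-slip / sin(rake) = 534.8 / sin(51.3°) = 685.2 m
rate = 685.2 m / 312 ka = 0.00220 m/yr = 2.20 mm/yr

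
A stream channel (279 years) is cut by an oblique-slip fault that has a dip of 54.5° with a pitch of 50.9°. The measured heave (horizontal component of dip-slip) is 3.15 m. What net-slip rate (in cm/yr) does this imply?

2.51 cm/yr

dip-slip = heave / cos(dip) = 3.15 / cos(54.5°) = 5.424 m
net slip = dip-slip / sin(rake) = 5.424 / sin(50.9°) = 6.990 m
rate = 6.990 m / 279 years = 0.0251 m/yr = 2.51 cm/yr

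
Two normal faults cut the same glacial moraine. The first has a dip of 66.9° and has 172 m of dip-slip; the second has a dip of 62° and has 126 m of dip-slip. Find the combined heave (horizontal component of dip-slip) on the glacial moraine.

127 m

heave_A = 172 × cos(66.9°) = 67.48 m
heave_B = 126 × cos(62°) = 59.15 m
total = 67.48 + 59.15 = 127 m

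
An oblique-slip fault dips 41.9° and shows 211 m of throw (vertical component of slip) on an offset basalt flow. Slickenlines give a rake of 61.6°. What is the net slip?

359 m

dip-slip = throw / sin(dip) = 211 / sin(41.9°) = 315.9 m
net slip = dip-slip / sin(rake) = 315.9 / sin(61.6°) = 359 m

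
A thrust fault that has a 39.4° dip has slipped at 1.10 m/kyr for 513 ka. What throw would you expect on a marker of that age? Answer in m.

dip-slip = rate × time = 1.10 m/kyr × 513 ka = 564.3 m
throw = dip-slip × sin(dip) = 564.3 × sin(39.4°) = 358 m

358 m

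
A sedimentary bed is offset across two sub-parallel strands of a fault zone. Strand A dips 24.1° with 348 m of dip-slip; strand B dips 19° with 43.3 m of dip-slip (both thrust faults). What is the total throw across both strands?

throw_A = 348 × sin(24.1°) = 142.1 m
throw_B = 43.3 × sin(19°) = 14.10 m
total = 142.1 + 14.10 = 156 m

156 m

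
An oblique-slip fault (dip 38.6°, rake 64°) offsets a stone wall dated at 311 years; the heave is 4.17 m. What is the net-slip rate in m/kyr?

19.1 m/kyr

dip-slip = heave / cos(dip) = 4.17 / cos(38.6°) = 5.336 m
net slip = dip-slip / sin(rake) = 5.336 / sin(64°) = 5.937 m
rate = 5.937 m / 311 years = 0.0191 m/yr = 19.1 m/kyr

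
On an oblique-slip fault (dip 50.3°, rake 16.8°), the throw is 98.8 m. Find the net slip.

dip-slip = throw / sin(dip) = 98.8 / sin(50.3°) = 128.4 m
net slip = dip-slip / sin(rake) = 128.4 / sin(16.8°) = 444 m

444 m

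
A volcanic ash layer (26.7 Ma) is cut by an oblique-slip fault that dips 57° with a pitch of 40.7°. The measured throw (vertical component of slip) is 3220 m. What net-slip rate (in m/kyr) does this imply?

dip-slip = throw / sin(dip) = 3220 / sin(57°) = 3839 m
net slip = dip-slip / sin(rake) = 3839 / sin(40.7°) = 5888 m
rate = 5888 m / 26.7 Ma = 0.000221 m/yr = 0.221 m/kyr

0.221 m/kyr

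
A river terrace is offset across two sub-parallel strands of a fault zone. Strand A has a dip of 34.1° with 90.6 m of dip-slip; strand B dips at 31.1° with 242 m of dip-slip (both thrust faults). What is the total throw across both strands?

throw_A = 90.6 × sin(34.1°) = 50.79 m
throw_B = 242 × sin(31.1°) = 125 m
total = 50.79 + 125 = 176 m

176 m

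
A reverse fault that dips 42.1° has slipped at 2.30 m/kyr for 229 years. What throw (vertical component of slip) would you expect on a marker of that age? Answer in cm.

35.3 cm

dip-slip = rate × time = 2.30 m/kyr × 229 years = 0.5267 m
throw = dip-slip × sin(dip) = 0.5267 × sin(42.1°) = 0.353 m = 35.3 cm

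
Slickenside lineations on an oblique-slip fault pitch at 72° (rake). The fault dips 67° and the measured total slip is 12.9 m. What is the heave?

4.79 m

dip-slip = net slip × sin(rake) = 12.9 m × sin(72°) = 12.27 m
heave = dip-slip × cos(dip) = 12.27 × cos(67°) = 4.79 m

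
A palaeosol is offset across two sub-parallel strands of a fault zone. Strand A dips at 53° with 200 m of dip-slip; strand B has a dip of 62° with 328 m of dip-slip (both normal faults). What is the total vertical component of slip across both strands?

449 m

throw_A = 200 × sin(53°) = 159.7 m
throw_B = 328 × sin(62°) = 289.6 m
total = 159.7 + 289.6 = 449 m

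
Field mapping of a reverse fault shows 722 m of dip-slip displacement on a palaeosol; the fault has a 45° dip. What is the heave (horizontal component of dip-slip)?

511 m

heave = dip-slip × cos(dip) = 722 m × cos(45°) = 511 m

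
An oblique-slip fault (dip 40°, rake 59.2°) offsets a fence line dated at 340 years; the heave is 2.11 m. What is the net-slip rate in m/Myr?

dip-slip = heave / cos(dip) = 2.11 / cos(40°) = 2.754 m
net slip = dip-slip / sin(rake) = 2.754 / sin(59.2°) = 3.207 m
rate = 3.207 m / 340 years = 0.00943 m/yr = 9430 m/Myr

9430 m/Myr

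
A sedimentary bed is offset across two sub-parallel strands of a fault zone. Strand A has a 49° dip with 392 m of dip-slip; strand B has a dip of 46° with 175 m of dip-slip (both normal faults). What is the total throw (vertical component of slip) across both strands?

422 m

throw_A = 392 × sin(49°) = 295.8 m
throw_B = 175 × sin(46°) = 125.9 m
total = 295.8 + 125.9 = 422 m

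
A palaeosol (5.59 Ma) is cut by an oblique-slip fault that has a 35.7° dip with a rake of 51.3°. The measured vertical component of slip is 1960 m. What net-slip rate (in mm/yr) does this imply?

dip-slip = throw / sin(dip) = 1960 / sin(35.7°) = 3359 m
net slip = dip-slip / sin(rake) = 3359 / sin(51.3°) = 4304 m
rate = 4304 m / 5.59 Ma = 0.000770 m/yr = 0.770 mm/yr

0.770 mm/yr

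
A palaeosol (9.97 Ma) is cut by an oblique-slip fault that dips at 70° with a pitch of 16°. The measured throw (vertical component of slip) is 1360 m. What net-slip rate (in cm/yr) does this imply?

0.0527 cm/yr

dip-slip = throw / sin(dip) = 1360 / sin(70°) = 1447 m
net slip = dip-slip / sin(rake) = 1447 / sin(16°) = 5251 m
rate = 5251 m / 9.97 Ma = 0.000527 m/yr = 0.0527 cm/yr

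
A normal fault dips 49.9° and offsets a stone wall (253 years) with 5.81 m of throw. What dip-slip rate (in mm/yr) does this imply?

30 mm/yr

dip-slip = throw / sin(dip) = 5.81 m / sin(49.9°) = 7.596 m
rate = 7.596 m / 253 years = 0.0300 m/yr = 30 mm/yr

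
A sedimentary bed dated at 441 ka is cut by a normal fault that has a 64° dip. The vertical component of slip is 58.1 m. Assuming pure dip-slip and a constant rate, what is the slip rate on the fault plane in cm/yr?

0.0147 cm/yr

dip-slip = throw / sin(dip) = 58.1 m / sin(64°) = 64.64 m
rate = 64.64 m / 441 ka = 0.000147 m/yr = 0.0147 cm/yr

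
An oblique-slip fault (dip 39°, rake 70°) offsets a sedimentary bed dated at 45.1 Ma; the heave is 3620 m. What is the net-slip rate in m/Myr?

dip-slip = heave / cos(dip) = 3620 / cos(39°) = 4658 m
net slip = dip-slip / sin(rake) = 4658 / sin(70°) = 4957 m
rate = 4957 m / 45.1 Ma = 0.000110 m/yr = 110 m/Myr

110 m/Myr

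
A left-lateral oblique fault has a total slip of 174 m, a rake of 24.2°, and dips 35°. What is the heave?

dip-slip = net slip × sin(rake) = 174 m × sin(24.2°) = 71.33 m
heave = dip-slip × cos(dip) = 71.33 × cos(35°) = 58.4 m

58.4 m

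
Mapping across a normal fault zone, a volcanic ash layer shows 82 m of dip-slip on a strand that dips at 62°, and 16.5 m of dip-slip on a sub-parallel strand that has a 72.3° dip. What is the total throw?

throw_A = 82 × sin(62°) = 72.40 m
throw_B = 16.5 × sin(72.3°) = 15.72 m
total = 72.40 + 15.72 = 88.1 m

88.1 m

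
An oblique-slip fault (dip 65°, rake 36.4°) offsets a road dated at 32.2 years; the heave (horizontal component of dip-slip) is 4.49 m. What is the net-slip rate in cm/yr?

55.6 cm/yr

dip-slip = heave / cos(dip) = 4.49 / cos(65°) = 10.62 m
net slip = dip-slip / sin(rake) = 10.62 / sin(36.4°) = 17.90 m
rate = 17.90 m / 32.2 years = 0.556 m/yr = 55.6 cm/yr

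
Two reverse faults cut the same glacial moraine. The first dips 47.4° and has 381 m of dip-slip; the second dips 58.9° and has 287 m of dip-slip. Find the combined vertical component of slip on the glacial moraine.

throw_A = 381 × sin(47.4°) = 280.5 m
throw_B = 287 × sin(58.9°) = 245.7 m
total = 280.5 + 245.7 = 526 m

526 m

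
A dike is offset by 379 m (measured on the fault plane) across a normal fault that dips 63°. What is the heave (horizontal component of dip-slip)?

heave = dip-slip × cos(dip) = 379 m × cos(63°) = 172 m

172 m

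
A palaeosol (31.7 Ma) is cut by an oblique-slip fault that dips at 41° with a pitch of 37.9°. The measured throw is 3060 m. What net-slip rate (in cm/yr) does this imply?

dip-slip = throw / sin(dip) = 3060 / sin(41°) = 4664 m
net slip = dip-slip / sin(rake) = 4664 / sin(37.9°) = 7593 m
rate = 7593 m / 31.7 Ma = 0.000240 m/yr = 0.0240 cm/yr

0.0240 cm/yr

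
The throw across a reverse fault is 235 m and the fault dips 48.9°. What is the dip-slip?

dip-slip = throw / sin(dip) = 235 / sin(48.9°) = 312 m

312 m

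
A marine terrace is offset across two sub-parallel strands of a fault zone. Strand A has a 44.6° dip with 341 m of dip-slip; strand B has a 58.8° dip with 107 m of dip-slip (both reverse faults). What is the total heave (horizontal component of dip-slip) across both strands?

heave_A = 341 × cos(44.6°) = 242.8 m
heave_B = 107 × cos(58.8°) = 55.43 m
total = 242.8 + 55.43 = 298 m

298 m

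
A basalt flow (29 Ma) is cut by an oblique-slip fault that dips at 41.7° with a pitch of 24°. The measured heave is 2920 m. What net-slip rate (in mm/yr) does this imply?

0.332 mm/yr

dip-slip = heave / cos(dip) = 2920 / cos(41.7°) = 3911 m
net slip = dip-slip / sin(rake) = 3911 / sin(24°) = 9615 m
rate = 9615 m / 29 Ma = 0.000332 m/yr = 0.332 mm/yr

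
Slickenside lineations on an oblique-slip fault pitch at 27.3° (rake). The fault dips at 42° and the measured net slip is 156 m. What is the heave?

dip-slip = net slip × sin(rake) = 156 m × sin(27.3°) = 71.55 m
heave = dip-slip × cos(dip) = 71.55 × cos(42°) = 53.2 m

53.2 m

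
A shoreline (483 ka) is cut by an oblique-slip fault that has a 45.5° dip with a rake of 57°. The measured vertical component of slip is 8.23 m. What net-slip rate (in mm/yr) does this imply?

dip-slip = throw / sin(dip) = 8.23 / sin(45.5°) = 11.54 m
net slip = dip-slip / sin(rake) = 11.54 / sin(57°) = 13.76 m
rate = 13.76 m / 483 ka = 0.0000285 m/yr = 0.0285 mm/yr

0.0285 mm/yr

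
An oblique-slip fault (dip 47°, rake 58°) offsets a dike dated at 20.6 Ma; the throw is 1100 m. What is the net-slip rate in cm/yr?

dip-slip = throw / sin(dip) = 1100 / sin(47°) = 1504 m
net slip = dip-slip / sin(rake) = 1504 / sin(58°) = 1774 m
rate = 1774 m / 20.6 Ma = 0.0000861 m/yr = 0.00861 cm/yr

0.00861 cm/yr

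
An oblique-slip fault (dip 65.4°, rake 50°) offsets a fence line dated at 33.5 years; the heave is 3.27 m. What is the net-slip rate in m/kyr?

dip-slip = heave / cos(dip) = 3.27 / cos(65.4°) = 7.855 m
net slip = dip-slip / sin(rake) = 7.855 / sin(50°) = 10.25 m
rate = 10.25 m / 33.5 years = 0.306 m/yr = 306 m/kyr

306 m/kyr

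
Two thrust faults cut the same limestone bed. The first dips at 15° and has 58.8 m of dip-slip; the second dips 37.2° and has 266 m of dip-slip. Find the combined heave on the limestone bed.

heave_A = 58.8 × cos(15°) = 56.80 m
heave_B = 266 × cos(37.2°) = 211.9 m
total = 56.80 + 211.9 = 269 m

269 m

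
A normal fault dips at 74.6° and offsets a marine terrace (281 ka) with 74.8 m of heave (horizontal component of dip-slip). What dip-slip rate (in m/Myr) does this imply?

1000 m/Myr

dip-slip = heave / cos(dip) = 74.8 m / cos(74.6°) = 281.7 m
rate = 281.7 m / 281 ka = 0.00100 m/yr = 1000 m/Myr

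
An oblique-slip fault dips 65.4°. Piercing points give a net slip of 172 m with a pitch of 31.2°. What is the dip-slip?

89.1 m

dip-slip = net slip × sin(rake) = 172 m × sin(31.2°) = 89.1 m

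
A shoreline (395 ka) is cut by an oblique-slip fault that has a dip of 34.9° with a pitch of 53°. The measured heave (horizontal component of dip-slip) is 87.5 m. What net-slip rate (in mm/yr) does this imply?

dip-slip = heave / cos(dip) = 87.5 / cos(34.9°) = 106.7 m
net slip = dip-slip / sin(rake) = 106.7 / sin(53°) = 133.6 m
rate = 133.6 m / 395 ka = 0.000338 m/yr = 0.338 mm/yr

0.338 mm/yr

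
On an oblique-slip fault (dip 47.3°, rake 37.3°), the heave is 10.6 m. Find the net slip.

dip-slip = heave / cos(dip) = 10.6 / cos(47.3°) = 15.63 m
net slip = dip-slip / sin(rake) = 15.63 / sin(37.3°) = 25.8 m

25.8 m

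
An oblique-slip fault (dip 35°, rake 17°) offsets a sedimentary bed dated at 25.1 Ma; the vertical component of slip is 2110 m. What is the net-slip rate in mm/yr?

0.501 mm/yr

dip-slip = throw / sin(dip) = 2110 / sin(35°) = 3679 m
net slip = dip-slip / sin(rake) = 3679 / sin(17°) = 12580 m
rate = 12580 m / 25.1 Ma = 0.000501 m/yr = 0.501 mm/yr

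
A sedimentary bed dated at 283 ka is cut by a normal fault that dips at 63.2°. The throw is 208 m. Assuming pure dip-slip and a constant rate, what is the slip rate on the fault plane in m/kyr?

dip-slip = throw / sin(dip) = 208 m / sin(63.2°) = 233 m
rate = 233 m / 283 ka = 0.000823 m/yr = 0.823 m/kyr

0.823 m/kyr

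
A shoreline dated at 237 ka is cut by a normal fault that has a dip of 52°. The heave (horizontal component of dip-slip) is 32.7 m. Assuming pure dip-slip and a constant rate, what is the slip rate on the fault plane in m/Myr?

dip-slip = heave / cos(dip) = 32.7 m / cos(52°) = 53.11 m
rate = 53.11 m / 237 ka = 0.000224 m/yr = 224 m/Myr

224 m/Myr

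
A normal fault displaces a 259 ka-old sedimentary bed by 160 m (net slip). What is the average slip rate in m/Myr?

618 m/Myr

rate = 160 m / 259 ka = 0.000618 m/yr = 618 m/Myr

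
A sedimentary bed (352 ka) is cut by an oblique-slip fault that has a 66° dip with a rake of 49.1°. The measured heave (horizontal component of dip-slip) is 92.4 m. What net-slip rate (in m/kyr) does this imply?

0.854 m/kyr

dip-slip = heave / cos(dip) = 92.4 / cos(66°) = 227.2 m
net slip = dip-slip / sin(rake) = 227.2 / sin(49.1°) = 300.6 m
rate = 300.6 m / 352 ka = 0.000854 m/yr = 0.854 m/kyr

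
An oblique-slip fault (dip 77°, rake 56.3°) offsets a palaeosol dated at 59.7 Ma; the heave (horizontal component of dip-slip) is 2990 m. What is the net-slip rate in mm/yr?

dip-slip = heave / cos(dip) = 2990 / cos(77°) = 13290 m
net slip = dip-slip / sin(rake) = 13290 / sin(56.3°) = 15980 m
rate = 15980 m / 59.7 Ma = 0.000268 m/yr = 0.268 mm/yr

0.268 mm/yr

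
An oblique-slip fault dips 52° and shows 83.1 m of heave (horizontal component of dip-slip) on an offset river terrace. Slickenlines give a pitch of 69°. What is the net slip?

145 m

dip-slip = heave / cos(dip) = 83.1 / cos(52°) = 135 m
net slip = dip-slip / sin(rake) = 135 / sin(69°) = 145 m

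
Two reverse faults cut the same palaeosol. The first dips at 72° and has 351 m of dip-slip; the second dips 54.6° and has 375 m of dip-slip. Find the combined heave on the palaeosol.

326 m

heave_A = 351 × cos(72°) = 108.5 m
heave_B = 375 × cos(54.6°) = 217.2 m
total = 108.5 + 217.2 = 326 m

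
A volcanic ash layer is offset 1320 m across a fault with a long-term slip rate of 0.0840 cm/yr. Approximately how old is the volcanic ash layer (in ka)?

1570 ka

age = offset / rate = 1320 m / (0.0840 cm/yr) = 1.57e+06 yr = 1570 ka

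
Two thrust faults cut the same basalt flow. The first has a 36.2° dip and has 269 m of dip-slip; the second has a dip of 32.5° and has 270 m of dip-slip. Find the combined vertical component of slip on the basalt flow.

throw_A = 269 × sin(36.2°) = 158.9 m
throw_B = 270 × sin(32.5°) = 145.1 m
total = 158.9 + 145.1 = 304 m

304 m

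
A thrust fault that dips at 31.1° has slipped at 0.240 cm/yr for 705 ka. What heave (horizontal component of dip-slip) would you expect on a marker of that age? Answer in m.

1450 m

dip-slip = rate × time = 0.240 cm/yr × 705 ka = 1692 m
heave = dip-slip × cos(dip) = 1692 × cos(31.1°) = 1450 m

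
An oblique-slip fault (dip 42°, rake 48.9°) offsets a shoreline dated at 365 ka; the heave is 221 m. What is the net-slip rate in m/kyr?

1.08 m/kyr

dip-slip = heave / cos(dip) = 221 / cos(42°) = 297.4 m
net slip = dip-slip / sin(rake) = 297.4 / sin(48.9°) = 394.6 m
rate = 394.6 m / 365 ka = 0.00108 m/yr = 1.08 m/kyr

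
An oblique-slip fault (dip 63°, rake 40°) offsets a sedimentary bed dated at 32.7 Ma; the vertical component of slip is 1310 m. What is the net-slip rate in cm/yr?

0.00699 cm/yr

dip-slip = throw / sin(dip) = 1310 / sin(63°) = 1470 m
net slip = dip-slip / sin(rake) = 1470 / sin(40°) = 2287 m
rate = 2287 m / 32.7 Ma = 0.0000699 m/yr = 0.00699 cm/yr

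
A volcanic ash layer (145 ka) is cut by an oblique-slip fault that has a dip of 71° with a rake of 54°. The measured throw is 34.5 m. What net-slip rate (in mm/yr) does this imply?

dip-slip = throw / sin(dip) = 34.5 / sin(71°) = 36.49 m
net slip = dip-slip / sin(rake) = 36.49 / sin(54°) = 45.10 m
rate = 45.10 m / 145 ka = 0.000311 m/yr = 0.311 mm/yr

0.311 mm/yr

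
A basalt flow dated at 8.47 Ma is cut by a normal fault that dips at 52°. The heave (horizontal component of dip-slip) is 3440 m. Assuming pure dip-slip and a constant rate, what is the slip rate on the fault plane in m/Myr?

dip-slip = heave / cos(dip) = 3440 m / cos(52°) = 5587 m
rate = 5587 m / 8.47 Ma = 0.000660 m/yr = 660 m/Myr

660 m/Myr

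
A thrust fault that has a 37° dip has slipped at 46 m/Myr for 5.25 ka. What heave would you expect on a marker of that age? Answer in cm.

dip-slip = rate × time = 46 m/Myr × 5.25 ka = 0.2415 m
heave = dip-slip × cos(dip) = 0.2415 × cos(37°) = 0.193 m = 19.3 cm

19.3 cm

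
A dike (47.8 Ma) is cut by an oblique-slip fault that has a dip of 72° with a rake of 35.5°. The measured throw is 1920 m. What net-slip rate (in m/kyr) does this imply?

0.0727 m/kyr

dip-slip = throw / sin(dip) = 1920 / sin(72°) = 2019 m
net slip = dip-slip / sin(rake) = 2019 / sin(35.5°) = 3476 m
rate = 3476 m / 47.8 Ma = 0.0000727 m/yr = 0.0727 m/kyr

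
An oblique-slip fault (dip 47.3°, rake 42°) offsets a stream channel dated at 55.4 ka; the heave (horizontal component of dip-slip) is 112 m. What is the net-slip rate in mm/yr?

dip-slip = heave / cos(dip) = 112 / cos(47.3°) = 165.2 m
net slip = dip-slip / sin(rake) = 165.2 / sin(42°) = 246.8 m
rate = 246.8 m / 55.4 ka = 0.00446 m/yr = 4.46 mm/yr

4.46 mm/yr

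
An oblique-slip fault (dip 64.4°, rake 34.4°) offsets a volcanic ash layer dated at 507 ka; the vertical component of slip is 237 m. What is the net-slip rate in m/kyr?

dip-slip = throw / sin(dip) = 237 / sin(64.4°) = 262.8 m
net slip = dip-slip / sin(rake) = 262.8 / sin(34.4°) = 465.2 m
rate = 465.2 m / 507 ka = 0.000917 m/yr = 0.917 m/kyr

0.917 m/kyr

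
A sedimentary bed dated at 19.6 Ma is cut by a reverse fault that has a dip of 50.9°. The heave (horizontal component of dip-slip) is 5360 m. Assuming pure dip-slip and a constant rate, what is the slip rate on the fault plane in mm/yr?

0.434 mm/yr

dip-slip = heave / cos(dip) = 5360 m / cos(50.9°) = 8499 m
rate = 8499 m / 19.6 Ma = 0.000434 m/yr = 0.434 mm/yr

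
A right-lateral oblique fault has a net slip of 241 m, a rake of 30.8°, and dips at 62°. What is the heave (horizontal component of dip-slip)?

dip-slip = net slip × sin(rake) = 241 m × sin(30.8°) = 123.4 m
heave = dip-slip × cos(dip) = 123.4 × cos(62°) = 57.9 m

57.9 m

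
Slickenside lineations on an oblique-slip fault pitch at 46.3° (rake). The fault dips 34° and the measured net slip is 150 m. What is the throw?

dip-slip = net slip × sin(rake) = 150 m × sin(46.3°) = 108.4 m
throw = dip-slip × sin(dip) = 108.4 × sin(34°) = 60.6 m

60.6 m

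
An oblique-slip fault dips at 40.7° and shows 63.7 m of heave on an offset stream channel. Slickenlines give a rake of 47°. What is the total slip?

115 m

dip-slip = heave / cos(dip) = 63.7 / cos(40.7°) = 84.02 m
net slip = dip-slip / sin(rake) = 84.02 / sin(47°) = 115 m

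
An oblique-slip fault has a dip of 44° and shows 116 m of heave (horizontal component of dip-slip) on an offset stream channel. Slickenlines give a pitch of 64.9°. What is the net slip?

dip-slip = heave / cos(dip) = 116 / cos(44°) = 161.3 m
net slip = dip-slip / sin(rake) = 161.3 / sin(64.9°) = 178 m

178 m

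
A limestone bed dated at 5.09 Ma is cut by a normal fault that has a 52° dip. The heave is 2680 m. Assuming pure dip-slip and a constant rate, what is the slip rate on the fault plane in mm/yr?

dip-slip = heave / cos(dip) = 2680 m / cos(52°) = 4353 m
rate = 4353 m / 5.09 Ma = 0.000855 m/yr = 0.855 mm/yr

0.855 mm/yr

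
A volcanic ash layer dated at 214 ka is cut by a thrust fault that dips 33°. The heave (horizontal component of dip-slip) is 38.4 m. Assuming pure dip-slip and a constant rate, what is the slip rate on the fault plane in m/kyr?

0.214 m/kyr

dip-slip = heave / cos(dip) = 38.4 m / cos(33°) = 45.79 m
rate = 45.79 m / 214 ka = 0.000214 m/yr = 0.214 m/kyr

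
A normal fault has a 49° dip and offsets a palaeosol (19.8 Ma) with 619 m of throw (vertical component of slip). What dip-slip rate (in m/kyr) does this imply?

dip-slip = throw / sin(dip) = 619 m / sin(49°) = 820.2 m
rate = 820.2 m / 19.8 Ma = 0.0000414 m/yr = 0.0414 m/kyr

0.0414 m/kyr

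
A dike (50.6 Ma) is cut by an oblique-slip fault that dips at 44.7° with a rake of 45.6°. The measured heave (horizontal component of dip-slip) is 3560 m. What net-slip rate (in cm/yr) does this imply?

0.0139 cm/yr

dip-slip = heave / cos(dip) = 3560 / cos(44.7°) = 5008 m
net slip = dip-slip / sin(rake) = 5008 / sin(45.6°) = 7010 m
rate = 7010 m / 50.6 Ma = 0.000139 m/yr = 0.0139 cm/yr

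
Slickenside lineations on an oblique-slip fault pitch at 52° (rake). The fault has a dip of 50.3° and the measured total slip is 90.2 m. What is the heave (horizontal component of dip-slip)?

45.4 m

dip-slip = net slip × sin(rake) = 90.2 m × sin(52°) = 71.08 m
heave = dip-slip × cos(dip) = 71.08 × cos(50.3°) = 45.4 m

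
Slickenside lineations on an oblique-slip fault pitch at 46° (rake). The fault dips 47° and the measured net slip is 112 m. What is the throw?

58.9 m

dip-slip = net slip × sin(rake) = 112 m × sin(46°) = 80.57 m
throw = dip-slip × sin(dip) = 80.57 × sin(47°) = 58.9 m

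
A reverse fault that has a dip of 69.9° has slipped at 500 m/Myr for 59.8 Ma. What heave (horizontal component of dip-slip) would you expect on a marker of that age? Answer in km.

dip-slip = rate × time = 500 m/Myr × 59.8 Ma = 29900 m
heave = dip-slip × cos(dip) = 29900 × cos(69.9°) = 10300 m = 10.3 km

10.3 km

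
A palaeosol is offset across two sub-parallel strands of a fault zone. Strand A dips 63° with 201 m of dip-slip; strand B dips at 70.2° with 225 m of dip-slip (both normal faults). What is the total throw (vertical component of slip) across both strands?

391 m

throw_A = 201 × sin(63°) = 179.1 m
throw_B = 225 × sin(70.2°) = 211.7 m
total = 179.1 + 211.7 = 391 m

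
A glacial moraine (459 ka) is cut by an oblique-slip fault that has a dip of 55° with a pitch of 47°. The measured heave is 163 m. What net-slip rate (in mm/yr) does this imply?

0.847 mm/yr

dip-slip = heave / cos(dip) = 163 / cos(55°) = 284.2 m
net slip = dip-slip / sin(rake) = 284.2 / sin(47°) = 388.6 m
rate = 388.6 m / 459 ka = 0.000847 m/yr = 0.847 mm/yr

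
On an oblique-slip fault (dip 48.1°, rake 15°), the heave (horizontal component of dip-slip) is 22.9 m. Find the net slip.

dip-slip = heave / cos(dip) = 22.9 / cos(48.1°) = 34.29 m
net slip = dip-slip / sin(rake) = 34.29 / sin(15°) = 132 m

132 m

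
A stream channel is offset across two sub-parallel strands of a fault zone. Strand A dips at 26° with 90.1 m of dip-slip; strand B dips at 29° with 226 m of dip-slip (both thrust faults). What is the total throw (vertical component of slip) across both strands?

throw_A = 90.1 × sin(26°) = 39.50 m
throw_B = 226 × sin(29°) = 109.6 m
total = 39.50 + 109.6 = 149 m

149 m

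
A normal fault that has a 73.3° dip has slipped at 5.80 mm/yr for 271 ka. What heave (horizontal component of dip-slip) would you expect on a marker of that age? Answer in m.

dip-slip = rate × time = 5.80 mm/yr × 271 ka = 1572 m
heave = dip-slip × cos(dip) = 1572 × cos(73.3°) = 452 m

452 m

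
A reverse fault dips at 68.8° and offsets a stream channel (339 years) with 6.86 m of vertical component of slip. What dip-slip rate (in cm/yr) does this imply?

2.17 cm/yr

dip-slip = throw / sin(dip) = 6.86 m / sin(68.8°) = 7.358 m
rate = 7.358 m / 339 years = 0.0217 m/yr = 2.17 cm/yr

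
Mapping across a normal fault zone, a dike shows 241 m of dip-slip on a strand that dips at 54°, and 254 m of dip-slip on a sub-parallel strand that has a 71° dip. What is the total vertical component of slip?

435 m

throw_A = 241 × sin(54°) = 195 m
throw_B = 254 × sin(71°) = 240.2 m
total = 195 + 240.2 = 435 m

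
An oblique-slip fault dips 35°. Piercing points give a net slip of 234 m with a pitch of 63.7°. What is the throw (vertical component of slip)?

dip-slip = net slip × sin(rake) = 234 m × sin(63.7°) = 209.8 m
throw = dip-slip × sin(dip) = 209.8 × sin(35°) = 120 m

120 m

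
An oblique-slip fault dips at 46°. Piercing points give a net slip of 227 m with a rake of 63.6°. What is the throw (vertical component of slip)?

146 m

dip-slip = net slip × sin(rake) = 227 m × sin(63.6°) = 203.3 m
throw = dip-slip × sin(dip) = 203.3 × sin(46°) = 146 m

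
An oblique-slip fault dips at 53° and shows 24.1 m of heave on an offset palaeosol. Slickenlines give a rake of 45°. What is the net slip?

56.6 m

dip-slip = heave / cos(dip) = 24.1 / cos(53°) = 40.05 m
net slip = dip-slip / sin(rake) = 40.05 / sin(45°) = 56.6 m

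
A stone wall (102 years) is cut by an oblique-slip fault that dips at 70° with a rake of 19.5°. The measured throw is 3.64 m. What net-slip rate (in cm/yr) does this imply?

dip-slip = throw / sin(dip) = 3.64 / sin(70°) = 3.874 m
net slip = dip-slip / sin(rake) = 3.874 / sin(19.5°) = 11.60 m
rate = 11.60 m / 102 years = 0.114 m/yr = 11.4 cm/yr

11.4 cm/yr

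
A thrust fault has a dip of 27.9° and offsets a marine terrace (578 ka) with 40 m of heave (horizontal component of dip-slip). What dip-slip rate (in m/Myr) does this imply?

78.3 m/Myr

dip-slip = heave / cos(dip) = 40 m / cos(27.9°) = 45.26 m
rate = 45.26 m / 578 ka = 0.0000783 m/yr = 78.3 m/Myr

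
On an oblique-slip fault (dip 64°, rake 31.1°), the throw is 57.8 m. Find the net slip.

dip-slip = throw / sin(dip) = 57.8 / sin(64°) = 64.31 m
net slip = dip-slip / sin(rake) = 64.31 / sin(31.1°) = 124 m

124 m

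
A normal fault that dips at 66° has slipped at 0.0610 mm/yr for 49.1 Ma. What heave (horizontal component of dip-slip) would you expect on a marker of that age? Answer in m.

1220 m

dip-slip = rate × time = 0.0610 mm/yr × 49.1 Ma = 2995 m
heave = dip-slip × cos(dip) = 2995 × cos(66°) = 1220 m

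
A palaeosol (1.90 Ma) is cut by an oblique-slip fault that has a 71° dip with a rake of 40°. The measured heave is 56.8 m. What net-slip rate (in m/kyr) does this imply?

0.143 m/kyr

dip-slip = heave / cos(dip) = 56.8 / cos(71°) = 174.5 m
net slip = dip-slip / sin(rake) = 174.5 / sin(40°) = 271.4 m
rate = 271.4 m / 1.90 Ma = 0.000143 m/yr = 0.143 m/kyr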